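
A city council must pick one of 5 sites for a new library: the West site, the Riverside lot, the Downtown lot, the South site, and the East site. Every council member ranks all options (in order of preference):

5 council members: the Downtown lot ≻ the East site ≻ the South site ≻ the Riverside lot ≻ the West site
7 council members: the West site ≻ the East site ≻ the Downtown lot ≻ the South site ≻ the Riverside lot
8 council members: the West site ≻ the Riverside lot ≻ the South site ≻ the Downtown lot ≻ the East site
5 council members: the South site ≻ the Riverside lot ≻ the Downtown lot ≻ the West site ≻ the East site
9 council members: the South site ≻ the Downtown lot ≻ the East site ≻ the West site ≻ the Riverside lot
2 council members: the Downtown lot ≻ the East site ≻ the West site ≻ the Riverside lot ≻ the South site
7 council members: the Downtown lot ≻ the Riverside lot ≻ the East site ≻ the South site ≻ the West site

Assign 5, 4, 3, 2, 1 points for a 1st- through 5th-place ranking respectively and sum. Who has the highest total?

the Downtown lot

the West site: 5·1 + 7·5 + 8·5 + 5·2 + 9·2 + 2·3 + 7·1 = 121
the Riverside lot: 5·2 + 7·1 + 8·4 + 5·4 + 9·1 + 2·2 + 7·4 = 110
the Downtown lot: 5·5 + 7·3 + 8·2 + 5·3 + 9·4 + 2·5 + 7·5 = 158
the South site: 5·3 + 7·2 + 8·3 + 5·5 + 9·5 + 2·1 + 7·2 = 139
the East site: 5·4 + 7·4 + 8·1 + 5·1 + 9·3 + 2·4 + 7·3 = 117
the Downtown lot has the highest Borda score (158).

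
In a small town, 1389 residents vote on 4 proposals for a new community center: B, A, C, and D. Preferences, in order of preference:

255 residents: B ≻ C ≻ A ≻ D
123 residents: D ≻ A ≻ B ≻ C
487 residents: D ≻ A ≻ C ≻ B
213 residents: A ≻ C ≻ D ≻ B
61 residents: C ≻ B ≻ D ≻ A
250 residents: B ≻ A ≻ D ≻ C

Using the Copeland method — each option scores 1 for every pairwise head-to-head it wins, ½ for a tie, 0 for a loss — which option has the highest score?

A

B: loses to A, C, and D → score 0.
A: beats B, C, and D → score 3.
C: beats B; loses to A and D → score 1.
D: beats B and C; loses to A → score 2.
A has the best pairwise record.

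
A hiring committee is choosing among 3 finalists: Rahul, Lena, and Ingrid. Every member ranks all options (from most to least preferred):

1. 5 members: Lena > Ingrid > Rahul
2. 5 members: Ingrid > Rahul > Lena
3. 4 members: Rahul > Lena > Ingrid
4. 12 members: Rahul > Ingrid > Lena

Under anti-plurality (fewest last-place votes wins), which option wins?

Ingrid

Last-place votes: Rahul 5, Lena 17, Ingrid 4.
Ingrid is ranked last by the fewest voters, so Ingrid wins.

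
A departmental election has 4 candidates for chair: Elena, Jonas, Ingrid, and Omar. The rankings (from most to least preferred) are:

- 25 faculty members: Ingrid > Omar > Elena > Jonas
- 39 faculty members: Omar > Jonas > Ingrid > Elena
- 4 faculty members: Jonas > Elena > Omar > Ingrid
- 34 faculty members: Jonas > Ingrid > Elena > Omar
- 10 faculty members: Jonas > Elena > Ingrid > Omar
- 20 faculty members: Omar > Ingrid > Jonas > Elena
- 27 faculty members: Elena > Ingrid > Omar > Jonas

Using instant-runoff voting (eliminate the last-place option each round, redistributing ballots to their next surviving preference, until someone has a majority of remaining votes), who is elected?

Round 1: Elena 27, Jonas 48, Ingrid 25, Omar 59. Eliminate Ingrid.
Round 2: Elena 27, Jonas 48, Omar 84. Omar has a majority.

Omar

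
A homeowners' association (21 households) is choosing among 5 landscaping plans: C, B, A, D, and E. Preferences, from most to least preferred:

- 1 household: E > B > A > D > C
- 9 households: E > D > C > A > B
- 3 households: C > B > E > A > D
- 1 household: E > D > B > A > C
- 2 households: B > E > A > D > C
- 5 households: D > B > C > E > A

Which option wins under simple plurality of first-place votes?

E

First-place votes: C 3, B 2, A 0, D 5, E 11.
E has the most first-place votes.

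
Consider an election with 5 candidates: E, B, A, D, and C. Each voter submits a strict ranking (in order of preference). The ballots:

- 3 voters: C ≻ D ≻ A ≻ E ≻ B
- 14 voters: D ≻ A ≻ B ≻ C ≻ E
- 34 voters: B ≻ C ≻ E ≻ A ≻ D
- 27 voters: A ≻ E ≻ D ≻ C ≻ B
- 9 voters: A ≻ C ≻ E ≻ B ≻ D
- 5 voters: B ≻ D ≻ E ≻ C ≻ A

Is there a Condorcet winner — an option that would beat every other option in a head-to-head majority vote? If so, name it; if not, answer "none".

A

A vs E: 53–39 for A.
A vs B: 53–39 for A.
A vs D: 70–22 for A.
A vs C: 50–42 for A.
A beats every other option head-to-head.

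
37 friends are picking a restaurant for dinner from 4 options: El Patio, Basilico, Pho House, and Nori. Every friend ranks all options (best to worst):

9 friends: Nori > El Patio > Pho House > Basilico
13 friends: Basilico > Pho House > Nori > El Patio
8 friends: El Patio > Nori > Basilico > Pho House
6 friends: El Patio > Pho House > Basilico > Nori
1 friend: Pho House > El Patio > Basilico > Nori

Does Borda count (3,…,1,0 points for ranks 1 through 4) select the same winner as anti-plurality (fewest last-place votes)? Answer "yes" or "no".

no

Borda — scores: El Patio 62, Basilico 54, Pho House 50, Nori 56. Winner: El Patio.
Anti-plurality — last-place votes: El Patio 13, Basilico 9, Pho House 8, Nori 7. Winner: Nori.
The two methods disagree.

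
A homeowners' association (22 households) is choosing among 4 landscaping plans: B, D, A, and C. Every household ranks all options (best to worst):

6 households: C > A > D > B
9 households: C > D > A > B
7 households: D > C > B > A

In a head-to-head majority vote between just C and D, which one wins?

Voters preferring C to D: 15; preferring D to C: 7.
C wins the head-to-head.

C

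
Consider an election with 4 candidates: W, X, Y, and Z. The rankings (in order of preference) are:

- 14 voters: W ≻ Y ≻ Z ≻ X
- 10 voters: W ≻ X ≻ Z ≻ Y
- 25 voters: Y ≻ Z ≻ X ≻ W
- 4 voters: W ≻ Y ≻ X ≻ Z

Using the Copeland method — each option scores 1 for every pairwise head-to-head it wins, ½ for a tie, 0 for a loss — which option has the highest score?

W

W: beats X, Y, and Z → score 3.
X: loses to W, Y, and Z → score 0.
Y: beats X and Z; loses to W → score 2.
Z: beats X; loses to W and Y → score 1.
W has the best pairwise record.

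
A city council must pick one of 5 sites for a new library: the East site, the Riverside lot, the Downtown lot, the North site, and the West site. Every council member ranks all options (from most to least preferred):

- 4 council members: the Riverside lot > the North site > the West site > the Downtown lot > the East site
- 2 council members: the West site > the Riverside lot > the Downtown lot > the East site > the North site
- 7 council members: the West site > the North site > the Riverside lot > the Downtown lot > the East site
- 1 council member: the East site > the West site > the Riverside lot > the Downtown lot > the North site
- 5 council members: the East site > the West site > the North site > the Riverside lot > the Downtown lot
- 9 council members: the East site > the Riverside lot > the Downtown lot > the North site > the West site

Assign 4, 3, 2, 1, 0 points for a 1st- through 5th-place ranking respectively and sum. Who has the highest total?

the East site: 4·0 + 2·1 + 7·0 + 1·4 + 5·4 + 9·4 = 62
the Riverside lot: 4·4 + 2·3 + 7·2 + 1·2 + 5·1 + 9·3 = 70
the Downtown lot: 4·1 + 2·2 + 7·1 + 1·1 + 5·0 + 9·2 = 34
the North site: 4·3 + 2·0 + 7·3 + 1·0 + 5·2 + 9·1 = 52
the West site: 4·2 + 2·4 + 7·4 + 1·3 + 5·3 + 9·0 = 62
the Riverside lot has the highest Borda score (70).

the Riverside lot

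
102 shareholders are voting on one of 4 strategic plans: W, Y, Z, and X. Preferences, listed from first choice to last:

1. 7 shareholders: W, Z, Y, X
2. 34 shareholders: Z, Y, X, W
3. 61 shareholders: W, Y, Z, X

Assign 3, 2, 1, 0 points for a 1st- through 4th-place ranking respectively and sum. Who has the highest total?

W: 7·3 + 34·0 + 61·3 = 204
Y: 7·1 + 34·2 + 61·2 = 197
Z: 7·2 + 34·3 + 61·1 = 177
X: 7·0 + 34·1 + 61·0 = 34
W has the highest Borda score (204).

W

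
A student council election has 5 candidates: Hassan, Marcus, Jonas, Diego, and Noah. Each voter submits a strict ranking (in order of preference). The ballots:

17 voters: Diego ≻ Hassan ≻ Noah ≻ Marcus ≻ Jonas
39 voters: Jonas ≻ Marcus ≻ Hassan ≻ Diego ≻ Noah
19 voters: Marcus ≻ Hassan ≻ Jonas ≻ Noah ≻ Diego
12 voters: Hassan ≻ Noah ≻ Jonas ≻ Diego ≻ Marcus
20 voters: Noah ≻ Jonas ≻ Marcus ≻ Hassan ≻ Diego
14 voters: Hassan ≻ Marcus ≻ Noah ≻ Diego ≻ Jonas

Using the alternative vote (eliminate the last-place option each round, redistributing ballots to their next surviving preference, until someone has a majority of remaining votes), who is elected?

Round 1: Hassan 26, Marcus 19, Jonas 39, Diego 17, Noah 20. Eliminate Diego.
Round 2: Hassan 43, Marcus 19, Jonas 39, Noah 20. Eliminate Marcus.
Round 3: Hassan 62, Jonas 39, Noah 20. Hassan has a majority.

Hassan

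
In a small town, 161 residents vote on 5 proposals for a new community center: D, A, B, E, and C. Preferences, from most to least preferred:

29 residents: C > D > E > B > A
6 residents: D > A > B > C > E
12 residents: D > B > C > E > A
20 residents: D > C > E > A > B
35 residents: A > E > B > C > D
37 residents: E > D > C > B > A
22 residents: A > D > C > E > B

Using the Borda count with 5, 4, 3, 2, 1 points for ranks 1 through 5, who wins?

D: 29·4 + 6·5 + 12·5 + 20·5 + 35·1 + 37·4 + 22·4 = 577
A: 29·1 + 6·4 + 12·1 + 20·2 + 35·5 + 37·1 + 22·5 = 427
B: 29·2 + 6·3 + 12·4 + 20·1 + 35·3 + 37·2 + 22·1 = 345
E: 29·3 + 6·1 + 12·2 + 20·3 + 35·4 + 37·5 + 22·2 = 546
C: 29·5 + 6·2 + 12·3 + 20·4 + 35·2 + 37·3 + 22·3 = 520
D has the highest Borda score (577).

D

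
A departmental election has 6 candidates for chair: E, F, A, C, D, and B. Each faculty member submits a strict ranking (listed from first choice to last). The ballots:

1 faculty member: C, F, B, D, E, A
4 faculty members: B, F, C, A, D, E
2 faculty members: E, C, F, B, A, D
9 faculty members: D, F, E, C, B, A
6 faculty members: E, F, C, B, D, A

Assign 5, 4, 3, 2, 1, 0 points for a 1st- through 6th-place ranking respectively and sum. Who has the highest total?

F

E: 1·1 + 4·0 + 2·5 + 9·3 + 6·5 = 68
F: 1·4 + 4·4 + 2·3 + 9·4 + 6·4 = 86
A: 1·0 + 4·2 + 2·1 + 9·0 + 6·0 = 10
C: 1·5 + 4·3 + 2·4 + 9·2 + 6·3 = 61
D: 1·2 + 4·1 + 2·0 + 9·5 + 6·1 = 57
B: 1·3 + 4·5 + 2·2 + 9·1 + 6·2 = 48
F has the highest Borda score (86).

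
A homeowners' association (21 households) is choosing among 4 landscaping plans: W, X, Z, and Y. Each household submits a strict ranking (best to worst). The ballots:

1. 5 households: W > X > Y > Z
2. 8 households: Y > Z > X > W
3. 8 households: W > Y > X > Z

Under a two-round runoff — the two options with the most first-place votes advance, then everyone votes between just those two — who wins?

Round 1 first-place votes: W 13, X 0, Z 0, Y 8.
W and Y advance.
Runoff: W is preferred to Y by 13 voters; Y by 8.
W wins the runoff.

W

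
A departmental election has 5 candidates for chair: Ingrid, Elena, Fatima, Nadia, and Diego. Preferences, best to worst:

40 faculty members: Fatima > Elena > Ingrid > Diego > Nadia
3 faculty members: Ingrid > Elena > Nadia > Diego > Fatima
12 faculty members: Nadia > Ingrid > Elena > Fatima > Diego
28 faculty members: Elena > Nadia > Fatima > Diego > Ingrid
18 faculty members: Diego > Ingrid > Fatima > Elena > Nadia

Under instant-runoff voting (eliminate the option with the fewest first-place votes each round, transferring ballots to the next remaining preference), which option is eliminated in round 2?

Round 1: Ingrid 3, Elena 28, Fatima 40, Nadia 12, Diego 18. Eliminate Ingrid.
Round 2: Elena 31, Fatima 40, Nadia 12, Diego 18. Eliminate Nadia.

Nadia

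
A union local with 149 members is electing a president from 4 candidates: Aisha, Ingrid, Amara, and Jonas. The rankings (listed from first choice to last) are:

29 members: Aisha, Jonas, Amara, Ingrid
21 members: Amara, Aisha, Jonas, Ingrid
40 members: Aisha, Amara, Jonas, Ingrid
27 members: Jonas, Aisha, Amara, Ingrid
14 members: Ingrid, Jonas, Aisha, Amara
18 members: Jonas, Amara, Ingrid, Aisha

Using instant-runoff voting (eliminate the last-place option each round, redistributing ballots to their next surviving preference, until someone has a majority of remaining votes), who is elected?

Aisha

Round 1: Aisha 69, Ingrid 14, Amara 21, Jonas 45. Eliminate Ingrid.
Round 2: Aisha 69, Amara 21, Jonas 59. Eliminate Amara.
Round 3: Aisha 90, Jonas 59. Aisha has a majority.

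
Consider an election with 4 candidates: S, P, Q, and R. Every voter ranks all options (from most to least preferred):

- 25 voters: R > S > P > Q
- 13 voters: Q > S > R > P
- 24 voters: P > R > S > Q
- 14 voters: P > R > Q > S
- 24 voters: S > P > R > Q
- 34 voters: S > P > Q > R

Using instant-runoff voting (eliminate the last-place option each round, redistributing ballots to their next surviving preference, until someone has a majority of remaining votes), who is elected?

S

Round 1: S 58, P 38, Q 13, R 25. Eliminate Q.
Round 2: S 71, P 38, R 25. S has a majority.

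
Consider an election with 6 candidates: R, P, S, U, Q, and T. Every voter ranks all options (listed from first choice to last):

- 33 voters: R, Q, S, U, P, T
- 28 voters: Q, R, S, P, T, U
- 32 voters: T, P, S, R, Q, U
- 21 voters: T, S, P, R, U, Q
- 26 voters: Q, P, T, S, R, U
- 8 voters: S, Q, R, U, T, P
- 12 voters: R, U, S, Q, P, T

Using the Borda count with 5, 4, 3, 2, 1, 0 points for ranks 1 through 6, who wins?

R

R: 33·5 + 28·4 + 32·2 + 21·2 + 26·1 + 8·3 + 12·5 = 493
P: 33·1 + 28·2 + 32·4 + 21·3 + 26·4 + 8·0 + 12·1 = 396
S: 33·3 + 28·3 + 32·3 + 21·4 + 26·2 + 8·5 + 12·3 = 491
U: 33·2 + 28·0 + 32·0 + 21·1 + 26·0 + 8·2 + 12·4 = 151
Q: 33·4 + 28·5 + 32·1 + 21·0 + 26·5 + 8·4 + 12·2 = 490
T: 33·0 + 28·1 + 32·5 + 21·5 + 26·3 + 8·1 + 12·0 = 379
R has the highest Borda score (493).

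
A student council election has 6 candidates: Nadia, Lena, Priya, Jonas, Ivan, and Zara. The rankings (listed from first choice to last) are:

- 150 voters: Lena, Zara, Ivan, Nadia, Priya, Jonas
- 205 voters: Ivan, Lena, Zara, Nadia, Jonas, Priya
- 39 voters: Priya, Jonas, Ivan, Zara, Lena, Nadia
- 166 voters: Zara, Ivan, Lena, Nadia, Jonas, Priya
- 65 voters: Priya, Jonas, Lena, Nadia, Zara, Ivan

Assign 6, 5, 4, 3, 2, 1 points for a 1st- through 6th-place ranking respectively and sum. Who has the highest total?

Lena

Nadia: 150·3 + 205·3 + 39·1 + 166·3 + 65·3 = 1797
Lena: 150·6 + 205·5 + 39·2 + 166·4 + 65·4 = 2927
Priya: 150·2 + 205·1 + 39·6 + 166·1 + 65·6 = 1295
Jonas: 150·1 + 205·2 + 39·5 + 166·2 + 65·5 = 1412
Ivan: 150·4 + 205·6 + 39·4 + 166·5 + 65·1 = 2881
Zara: 150·5 + 205·4 + 39·3 + 166·6 + 65·2 = 2813
Lena has the highest Borda score (2927).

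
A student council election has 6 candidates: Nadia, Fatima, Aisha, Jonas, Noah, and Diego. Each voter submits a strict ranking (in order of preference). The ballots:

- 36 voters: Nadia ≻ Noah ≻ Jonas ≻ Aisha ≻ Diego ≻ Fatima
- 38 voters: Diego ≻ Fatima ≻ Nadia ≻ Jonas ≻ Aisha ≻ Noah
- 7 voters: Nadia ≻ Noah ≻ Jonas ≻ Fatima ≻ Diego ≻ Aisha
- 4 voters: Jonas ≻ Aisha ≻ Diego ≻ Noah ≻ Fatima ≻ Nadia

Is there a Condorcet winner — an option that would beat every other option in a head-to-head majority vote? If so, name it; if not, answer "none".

Nadia vs Fatima: 43–42 for Nadia.
Nadia vs Aisha: 81–4 for Nadia.
Nadia vs Jonas: 81–4 for Nadia.
Nadia vs Noah: 81–4 for Nadia.
Nadia vs Diego: 43–42 for Nadia.
Nadia beats every other option head-to-head.

Nadia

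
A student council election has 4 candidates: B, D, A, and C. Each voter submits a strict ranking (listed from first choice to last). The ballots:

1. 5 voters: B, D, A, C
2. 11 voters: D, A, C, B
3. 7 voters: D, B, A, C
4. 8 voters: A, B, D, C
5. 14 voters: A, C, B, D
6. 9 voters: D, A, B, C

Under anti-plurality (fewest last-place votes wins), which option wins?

A

Last-place votes: B 11, D 14, A 0, C 29.
A is ranked last by the fewest voters, so A wins.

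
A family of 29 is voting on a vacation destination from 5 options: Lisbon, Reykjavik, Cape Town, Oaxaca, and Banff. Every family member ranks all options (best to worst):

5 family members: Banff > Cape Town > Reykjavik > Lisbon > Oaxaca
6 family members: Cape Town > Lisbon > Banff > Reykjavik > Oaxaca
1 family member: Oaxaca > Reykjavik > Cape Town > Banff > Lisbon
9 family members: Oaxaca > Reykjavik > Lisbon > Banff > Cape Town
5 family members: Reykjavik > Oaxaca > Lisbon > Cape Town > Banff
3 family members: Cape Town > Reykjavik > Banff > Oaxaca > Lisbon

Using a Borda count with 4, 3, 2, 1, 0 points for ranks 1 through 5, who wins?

Reykjavik

Lisbon: 5·1 + 6·3 + 1·0 + 9·2 + 5·2 + 3·0 = 51
Reykjavik: 5·2 + 6·1 + 1·3 + 9·3 + 5·4 + 3·3 = 75
Cape Town: 5·3 + 6·4 + 1·2 + 9·0 + 5·1 + 3·4 = 58
Oaxaca: 5·0 + 6·0 + 1·4 + 9·4 + 5·3 + 3·1 = 58
Banff: 5·4 + 6·2 + 1·1 + 9·1 + 5·0 + 3·2 = 48
Reykjavik has the highest Borda score (75).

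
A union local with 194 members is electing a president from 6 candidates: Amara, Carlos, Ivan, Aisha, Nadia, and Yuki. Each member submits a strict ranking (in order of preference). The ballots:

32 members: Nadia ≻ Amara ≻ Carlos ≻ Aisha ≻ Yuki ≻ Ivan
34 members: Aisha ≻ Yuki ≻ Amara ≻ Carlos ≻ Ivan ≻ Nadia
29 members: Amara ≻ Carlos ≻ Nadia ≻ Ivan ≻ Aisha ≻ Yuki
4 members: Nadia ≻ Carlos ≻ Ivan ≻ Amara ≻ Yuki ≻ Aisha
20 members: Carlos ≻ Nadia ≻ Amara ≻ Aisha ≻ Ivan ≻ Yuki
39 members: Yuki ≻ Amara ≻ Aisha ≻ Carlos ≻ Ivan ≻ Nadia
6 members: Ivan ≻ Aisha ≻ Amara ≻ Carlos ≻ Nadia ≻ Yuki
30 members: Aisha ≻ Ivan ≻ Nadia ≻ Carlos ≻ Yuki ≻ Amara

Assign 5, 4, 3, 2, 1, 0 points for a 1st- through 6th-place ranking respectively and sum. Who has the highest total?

Amara: 32·4 + 34·3 + 29·5 + 4·2 + 20·3 + 39·4 + 6·3 + 30·0 = 617
Carlos: 32·3 + 34·2 + 29·4 + 4·4 + 20·5 + 39·2 + 6·2 + 30·2 = 546
Ivan: 32·0 + 34·1 + 29·2 + 4·3 + 20·1 + 39·1 + 6·5 + 30·4 = 313
Aisha: 32·2 + 34·5 + 29·1 + 4·0 + 20·2 + 39·3 + 6·4 + 30·5 = 594
Nadia: 32·5 + 34·0 + 29·3 + 4·5 + 20·4 + 39·0 + 6·1 + 30·3 = 443
Yuki: 32·1 + 34·4 + 29·0 + 4·1 + 20·0 + 39·5 + 6·0 + 30·1 = 397
Amara has the highest Borda score (617).

Amara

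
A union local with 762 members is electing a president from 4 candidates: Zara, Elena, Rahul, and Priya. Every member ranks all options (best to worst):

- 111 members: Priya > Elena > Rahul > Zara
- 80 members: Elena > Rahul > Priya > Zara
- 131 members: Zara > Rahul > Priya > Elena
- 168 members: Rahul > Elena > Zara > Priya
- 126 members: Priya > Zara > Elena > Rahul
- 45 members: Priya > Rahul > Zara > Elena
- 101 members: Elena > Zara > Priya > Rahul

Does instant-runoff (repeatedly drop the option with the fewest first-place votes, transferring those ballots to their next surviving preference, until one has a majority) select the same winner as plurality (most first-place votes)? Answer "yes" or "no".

yes

Instant-runoff — R1 Zara 131, Elena 181, Rahul 168, Priya 282 (Zara out); R2 Elena 181, Rahul 299, Priya 282 (Elena out); R3 Rahul 379, Priya 383 (Priya winner). Winner: Priya.
Plurality — first-place votes: Zara 131, Elena 181, Rahul 168, Priya 282. Winner: Priya.
The two methods agree.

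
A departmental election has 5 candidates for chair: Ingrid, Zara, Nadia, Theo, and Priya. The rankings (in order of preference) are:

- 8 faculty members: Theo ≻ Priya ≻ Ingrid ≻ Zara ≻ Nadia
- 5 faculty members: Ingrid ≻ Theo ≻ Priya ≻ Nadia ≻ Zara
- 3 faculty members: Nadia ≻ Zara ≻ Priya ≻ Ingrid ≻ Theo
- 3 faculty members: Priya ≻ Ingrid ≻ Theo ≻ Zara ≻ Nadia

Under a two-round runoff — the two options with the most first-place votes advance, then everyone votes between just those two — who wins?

Ingrid

Round 1 first-place votes: Ingrid 5, Zara 0, Nadia 3, Theo 8, Priya 3.
Theo and Ingrid advance.
Runoff: Theo is preferred to Ingrid by 8 voters; Ingrid by 11.
Ingrid wins the runoff.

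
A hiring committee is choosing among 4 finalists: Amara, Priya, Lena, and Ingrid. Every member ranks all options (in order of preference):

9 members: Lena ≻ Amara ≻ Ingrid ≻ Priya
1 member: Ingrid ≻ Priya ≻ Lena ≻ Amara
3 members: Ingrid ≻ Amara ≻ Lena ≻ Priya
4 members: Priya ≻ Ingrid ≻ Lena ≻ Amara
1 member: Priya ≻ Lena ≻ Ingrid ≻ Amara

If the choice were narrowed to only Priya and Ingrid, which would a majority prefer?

Ingrid

Voters preferring Priya to Ingrid: 5; preferring Ingrid to Priya: 13.
Ingrid wins the head-to-head.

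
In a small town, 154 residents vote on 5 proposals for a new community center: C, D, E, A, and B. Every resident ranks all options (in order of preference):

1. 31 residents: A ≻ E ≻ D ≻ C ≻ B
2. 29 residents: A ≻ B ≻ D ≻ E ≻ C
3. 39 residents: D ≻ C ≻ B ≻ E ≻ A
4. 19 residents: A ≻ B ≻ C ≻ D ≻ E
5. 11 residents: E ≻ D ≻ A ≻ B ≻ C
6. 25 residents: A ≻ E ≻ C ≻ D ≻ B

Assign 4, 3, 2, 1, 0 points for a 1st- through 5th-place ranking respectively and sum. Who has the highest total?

C: 31·1 + 29·0 + 39·3 + 19·2 + 11·0 + 25·2 = 236
D: 31·2 + 29·2 + 39·4 + 19·1 + 11·3 + 25·1 = 353
E: 31·3 + 29·1 + 39·1 + 19·0 + 11·4 + 25·3 = 280
A: 31·4 + 29·4 + 39·0 + 19·4 + 11·2 + 25·4 = 438
B: 31·0 + 29·3 + 39·2 + 19·3 + 11·1 + 25·0 = 233
A has the highest Borda score (438).

A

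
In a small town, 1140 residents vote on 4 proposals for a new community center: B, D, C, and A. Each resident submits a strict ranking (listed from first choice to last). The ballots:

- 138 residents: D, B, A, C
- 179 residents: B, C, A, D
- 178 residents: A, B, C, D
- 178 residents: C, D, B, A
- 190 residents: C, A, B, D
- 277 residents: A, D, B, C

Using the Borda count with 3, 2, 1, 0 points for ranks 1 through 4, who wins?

A

B: 138·2 + 179·3 + 178·2 + 178·1 + 190·1 + 277·1 = 1814
D: 138·3 + 179·0 + 178·0 + 178·2 + 190·0 + 277·2 = 1324
C: 138·0 + 179·2 + 178·1 + 178·3 + 190·3 + 277·0 = 1640
A: 138·1 + 179·1 + 178·3 + 178·0 + 190·2 + 277·3 = 2062
A has the highest Borda score (2062).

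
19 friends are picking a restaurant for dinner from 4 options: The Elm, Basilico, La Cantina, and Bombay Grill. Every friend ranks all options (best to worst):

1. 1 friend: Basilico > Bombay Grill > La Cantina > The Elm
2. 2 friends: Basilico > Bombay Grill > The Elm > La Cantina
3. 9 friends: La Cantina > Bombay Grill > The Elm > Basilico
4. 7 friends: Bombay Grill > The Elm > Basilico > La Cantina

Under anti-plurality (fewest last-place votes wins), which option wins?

Bombay Grill

Last-place votes: The Elm 1, Basilico 9, La Cantina 9, Bombay Grill 0.
Bombay Grill is ranked last by the fewest voters, so Bombay Grill wins.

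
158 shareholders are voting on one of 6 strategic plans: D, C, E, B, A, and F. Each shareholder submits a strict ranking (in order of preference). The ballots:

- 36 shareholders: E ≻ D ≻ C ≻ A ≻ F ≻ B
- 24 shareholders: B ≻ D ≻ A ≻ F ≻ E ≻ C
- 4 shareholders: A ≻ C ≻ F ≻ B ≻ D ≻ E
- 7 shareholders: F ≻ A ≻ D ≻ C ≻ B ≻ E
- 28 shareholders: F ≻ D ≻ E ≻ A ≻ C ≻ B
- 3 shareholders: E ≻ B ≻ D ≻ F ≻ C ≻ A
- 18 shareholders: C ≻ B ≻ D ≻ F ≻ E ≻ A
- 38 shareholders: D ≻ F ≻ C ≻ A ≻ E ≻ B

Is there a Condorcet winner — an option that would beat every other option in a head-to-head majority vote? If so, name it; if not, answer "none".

D

D vs C: 136–22 for D.
D vs E: 119–39 for D.
D vs B: 109–49 for D.
D vs A: 147–11 for D.
D vs F: 119–39 for D.
D beats every other option head-to-head.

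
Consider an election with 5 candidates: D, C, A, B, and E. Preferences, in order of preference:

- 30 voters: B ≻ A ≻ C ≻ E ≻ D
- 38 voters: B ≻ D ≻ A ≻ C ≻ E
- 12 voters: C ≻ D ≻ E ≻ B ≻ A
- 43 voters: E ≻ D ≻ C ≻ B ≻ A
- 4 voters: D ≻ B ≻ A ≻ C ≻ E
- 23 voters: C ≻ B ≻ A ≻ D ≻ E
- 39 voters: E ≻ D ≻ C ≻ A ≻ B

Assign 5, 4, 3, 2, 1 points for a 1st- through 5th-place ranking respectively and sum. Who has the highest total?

D

D: 30·1 + 38·4 + 12·4 + 43·4 + 4·5 + 23·2 + 39·4 = 624
C: 30·3 + 38·2 + 12·5 + 43·3 + 4·2 + 23·5 + 39·3 = 595
A: 30·4 + 38·3 + 12·1 + 43·1 + 4·3 + 23·3 + 39·2 = 448
B: 30·5 + 38·5 + 12·2 + 43·2 + 4·4 + 23·4 + 39·1 = 597
E: 30·2 + 38·1 + 12·3 + 43·5 + 4·1 + 23·1 + 39·5 = 571
D has the highest Borda score (624).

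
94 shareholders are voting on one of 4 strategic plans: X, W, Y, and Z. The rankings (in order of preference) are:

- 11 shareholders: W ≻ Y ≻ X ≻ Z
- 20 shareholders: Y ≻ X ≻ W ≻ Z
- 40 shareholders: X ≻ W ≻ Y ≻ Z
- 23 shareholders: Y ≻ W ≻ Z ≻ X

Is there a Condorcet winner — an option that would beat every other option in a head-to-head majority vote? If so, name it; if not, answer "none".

none

Checking pairwise contests:
Y beats X 54–40.
X beats W 60–34.
W beats Y 51–43.
X beats Z 71–23.
Every option loses at least one head-to-head, so there is no Condorcet winner.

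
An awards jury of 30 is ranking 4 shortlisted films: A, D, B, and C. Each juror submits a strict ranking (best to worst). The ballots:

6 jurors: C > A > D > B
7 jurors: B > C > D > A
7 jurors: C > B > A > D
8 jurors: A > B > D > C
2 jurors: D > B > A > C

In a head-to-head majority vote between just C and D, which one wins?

C

Voters preferring C to D: 20; preferring D to C: 10.
C wins the head-to-head.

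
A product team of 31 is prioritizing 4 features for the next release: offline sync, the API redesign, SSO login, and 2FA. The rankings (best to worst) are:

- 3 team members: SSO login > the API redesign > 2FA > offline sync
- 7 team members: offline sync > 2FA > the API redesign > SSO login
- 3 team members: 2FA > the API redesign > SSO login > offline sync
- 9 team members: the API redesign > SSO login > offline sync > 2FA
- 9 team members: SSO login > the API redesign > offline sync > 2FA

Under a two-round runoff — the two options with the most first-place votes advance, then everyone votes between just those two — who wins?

Round 1 first-place votes: offline sync 7, the API redesign 9, SSO login 12, 2FA 3.
SSO login and the API redesign advance.
Runoff: SSO login is preferred to the API redesign by 12 voters; the API redesign by 19.
the API redesign wins the runoff.

the API redesign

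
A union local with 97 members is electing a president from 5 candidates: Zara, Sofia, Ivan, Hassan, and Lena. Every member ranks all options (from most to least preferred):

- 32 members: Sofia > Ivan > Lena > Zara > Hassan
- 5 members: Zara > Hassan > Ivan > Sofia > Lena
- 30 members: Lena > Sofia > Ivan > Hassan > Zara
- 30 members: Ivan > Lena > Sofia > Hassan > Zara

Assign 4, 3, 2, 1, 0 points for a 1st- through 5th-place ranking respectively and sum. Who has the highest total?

Zara: 32·1 + 5·4 + 30·0 + 30·0 = 52
Sofia: 32·4 + 5·1 + 30·3 + 30·2 = 283
Ivan: 32·3 + 5·2 + 30·2 + 30·4 = 286
Hassan: 32·0 + 5·3 + 30·1 + 30·1 = 75
Lena: 32·2 + 5·0 + 30·4 + 30·3 = 274
Ivan has the highest Borda score (286).

Ivan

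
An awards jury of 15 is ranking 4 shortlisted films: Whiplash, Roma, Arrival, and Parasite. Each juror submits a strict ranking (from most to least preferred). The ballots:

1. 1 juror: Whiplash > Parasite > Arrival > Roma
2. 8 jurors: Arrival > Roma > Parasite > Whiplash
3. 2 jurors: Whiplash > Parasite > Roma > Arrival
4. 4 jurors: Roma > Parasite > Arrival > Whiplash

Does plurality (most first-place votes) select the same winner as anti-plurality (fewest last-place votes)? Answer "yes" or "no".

no

Plurality — first-place votes: Whiplash 3, Roma 4, Arrival 8, Parasite 0. Winner: Arrival.
Anti-plurality — last-place votes: Whiplash 12, Roma 1, Arrival 2, Parasite 0. Winner: Parasite.
The two methods disagree.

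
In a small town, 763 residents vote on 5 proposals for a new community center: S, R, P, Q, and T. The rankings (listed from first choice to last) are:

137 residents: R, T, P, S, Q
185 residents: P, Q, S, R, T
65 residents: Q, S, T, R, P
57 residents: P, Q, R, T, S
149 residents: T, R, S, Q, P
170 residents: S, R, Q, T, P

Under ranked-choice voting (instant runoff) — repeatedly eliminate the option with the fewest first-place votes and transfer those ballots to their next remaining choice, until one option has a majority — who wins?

T

Round 1: S 170, R 137, P 242, Q 65, T 149. Eliminate Q.
Round 2: S 235, R 137, P 242, T 149. Eliminate R.
Round 3: S 235, P 242, T 286. Eliminate S.
Round 4: P 242, T 521. T has a majority.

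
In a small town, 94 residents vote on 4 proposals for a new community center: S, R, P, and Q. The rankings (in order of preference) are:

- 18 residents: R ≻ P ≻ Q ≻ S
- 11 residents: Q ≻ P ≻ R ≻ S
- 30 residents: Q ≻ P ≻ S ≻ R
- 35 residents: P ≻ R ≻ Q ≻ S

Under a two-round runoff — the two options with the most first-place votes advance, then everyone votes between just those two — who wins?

Round 1 first-place votes: S 0, R 18, P 35, Q 41.
Q and P advance.
Runoff: Q is preferred to P by 41 voters; P by 53.
P wins the runoff.

P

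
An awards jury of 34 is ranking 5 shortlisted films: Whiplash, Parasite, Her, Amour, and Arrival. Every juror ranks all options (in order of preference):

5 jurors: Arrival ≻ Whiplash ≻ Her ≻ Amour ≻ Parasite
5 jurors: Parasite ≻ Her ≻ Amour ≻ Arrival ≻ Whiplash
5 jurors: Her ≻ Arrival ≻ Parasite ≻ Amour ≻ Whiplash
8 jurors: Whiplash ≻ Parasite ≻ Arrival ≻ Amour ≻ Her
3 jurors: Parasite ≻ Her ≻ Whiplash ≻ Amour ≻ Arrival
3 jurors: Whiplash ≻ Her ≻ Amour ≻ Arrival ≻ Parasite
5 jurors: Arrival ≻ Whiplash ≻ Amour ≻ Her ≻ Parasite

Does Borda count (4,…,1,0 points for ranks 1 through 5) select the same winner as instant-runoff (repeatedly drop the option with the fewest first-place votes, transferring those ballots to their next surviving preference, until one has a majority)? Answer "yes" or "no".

no

Borda — scores: Whiplash 80, Parasite 66, Her 68, Amour 47, Arrival 79. Winner: Whiplash.
Instant-runoff — R1 Whiplash 11, Parasite 8, Her 5, Amour 0, Arrival 10 (Amour out); R2 Whiplash 11, Parasite 8, Her 5, Arrival 10 (Her out); R3 Whiplash 11, Parasite 8, Arrival 15 (Parasite out); R4 Whiplash 14, Arrival 20 (Arrival winner). Winner: Arrival.
The two methods disagree.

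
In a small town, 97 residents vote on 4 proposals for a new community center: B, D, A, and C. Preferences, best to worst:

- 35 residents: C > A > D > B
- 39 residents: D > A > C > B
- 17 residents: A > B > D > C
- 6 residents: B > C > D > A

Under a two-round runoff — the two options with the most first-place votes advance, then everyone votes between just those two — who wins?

D

Round 1 first-place votes: B 6, D 39, A 17, C 35.
D and C advance.
Runoff: D is preferred to C by 56 voters; C by 41.
D wins the runoff.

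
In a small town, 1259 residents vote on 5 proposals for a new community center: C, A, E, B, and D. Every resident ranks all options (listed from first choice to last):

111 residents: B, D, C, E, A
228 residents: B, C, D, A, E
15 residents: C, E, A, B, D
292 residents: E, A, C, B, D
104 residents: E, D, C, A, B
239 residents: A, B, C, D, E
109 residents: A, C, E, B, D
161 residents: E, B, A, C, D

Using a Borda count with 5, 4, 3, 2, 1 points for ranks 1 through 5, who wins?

C: 111·3 + 228·4 + 15·5 + 292·3 + 104·3 + 239·3 + 109·4 + 161·2 = 3983
A: 111·1 + 228·2 + 15·3 + 292·4 + 104·2 + 239·5 + 109·5 + 161·3 = 4211
E: 111·2 + 228·1 + 15·4 + 292·5 + 104·5 + 239·1 + 109·3 + 161·5 = 3861
B: 111·5 + 228·5 + 15·2 + 292·2 + 104·1 + 239·4 + 109·2 + 161·4 = 4231
D: 111·4 + 228·3 + 15·1 + 292·1 + 104·4 + 239·2 + 109·1 + 161·1 = 2599
B has the highest Borda score (4231).

B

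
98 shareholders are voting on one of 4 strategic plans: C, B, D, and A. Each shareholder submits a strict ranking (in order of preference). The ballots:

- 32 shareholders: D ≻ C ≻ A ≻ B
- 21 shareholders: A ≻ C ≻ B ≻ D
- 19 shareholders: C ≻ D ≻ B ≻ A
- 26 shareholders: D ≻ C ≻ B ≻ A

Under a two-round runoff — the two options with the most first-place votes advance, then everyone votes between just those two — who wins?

D

Round 1 first-place votes: C 19, B 0, D 58, A 21.
D and A advance.
Runoff: D is preferred to A by 77 voters; A by 21.
D wins the runoff.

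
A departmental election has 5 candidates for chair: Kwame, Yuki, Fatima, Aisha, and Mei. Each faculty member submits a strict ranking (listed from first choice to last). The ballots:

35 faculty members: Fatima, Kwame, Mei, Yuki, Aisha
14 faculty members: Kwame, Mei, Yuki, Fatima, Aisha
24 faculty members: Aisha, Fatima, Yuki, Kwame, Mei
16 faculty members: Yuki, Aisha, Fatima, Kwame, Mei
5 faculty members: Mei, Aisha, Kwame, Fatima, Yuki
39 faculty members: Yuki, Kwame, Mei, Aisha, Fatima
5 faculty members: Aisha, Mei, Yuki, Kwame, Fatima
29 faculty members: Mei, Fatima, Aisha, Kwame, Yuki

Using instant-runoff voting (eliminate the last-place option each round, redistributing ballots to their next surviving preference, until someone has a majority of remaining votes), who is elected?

Round 1: Kwame 14, Yuki 55, Fatima 35, Aisha 29, Mei 34. Eliminate Kwame.
Round 2: Yuki 55, Fatima 35, Aisha 29, Mei 48. Eliminate Aisha.
Round 3: Yuki 55, Fatima 59, Mei 53. Eliminate Mei.
Round 4: Yuki 74, Fatima 93. Fatima has a majority.

Fatima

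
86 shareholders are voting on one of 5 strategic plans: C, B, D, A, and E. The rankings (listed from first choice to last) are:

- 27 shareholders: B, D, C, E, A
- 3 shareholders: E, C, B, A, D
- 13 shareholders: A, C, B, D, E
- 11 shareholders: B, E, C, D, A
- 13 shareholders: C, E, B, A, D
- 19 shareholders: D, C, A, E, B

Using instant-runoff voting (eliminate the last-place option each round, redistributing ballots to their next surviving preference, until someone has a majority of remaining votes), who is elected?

Round 1: C 13, B 38, D 19, A 13, E 3. Eliminate E.
Round 2: C 16, B 38, D 19, A 13. Eliminate A.
Round 3: C 29, B 38, D 19. Eliminate D.
Round 4: C 48, B 38. C has a majority.

C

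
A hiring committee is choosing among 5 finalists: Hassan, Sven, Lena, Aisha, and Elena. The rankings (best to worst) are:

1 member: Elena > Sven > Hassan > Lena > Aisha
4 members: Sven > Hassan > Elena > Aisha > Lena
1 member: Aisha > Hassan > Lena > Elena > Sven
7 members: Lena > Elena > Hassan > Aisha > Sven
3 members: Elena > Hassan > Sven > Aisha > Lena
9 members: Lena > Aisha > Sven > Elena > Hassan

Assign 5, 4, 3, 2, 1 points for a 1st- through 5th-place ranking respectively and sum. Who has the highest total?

Lena

Hassan: 1·3 + 4·4 + 1·4 + 7·3 + 3·4 + 9·1 = 65
Sven: 1·4 + 4·5 + 1·1 + 7·1 + 3·3 + 9·3 = 68
Lena: 1·2 + 4·1 + 1·3 + 7·5 + 3·1 + 9·5 = 92
Aisha: 1·1 + 4·2 + 1·5 + 7·2 + 3·2 + 9·4 = 70
Elena: 1·5 + 4·3 + 1·2 + 7·4 + 3·5 + 9·2 = 80
Lena has the highest Borda score (92).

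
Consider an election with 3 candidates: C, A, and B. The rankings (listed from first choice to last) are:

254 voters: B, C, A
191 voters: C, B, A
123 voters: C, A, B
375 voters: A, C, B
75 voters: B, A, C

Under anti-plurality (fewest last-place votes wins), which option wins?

C

Last-place votes: C 75, A 445, B 498.
C is ranked last by the fewest voters, so C wins.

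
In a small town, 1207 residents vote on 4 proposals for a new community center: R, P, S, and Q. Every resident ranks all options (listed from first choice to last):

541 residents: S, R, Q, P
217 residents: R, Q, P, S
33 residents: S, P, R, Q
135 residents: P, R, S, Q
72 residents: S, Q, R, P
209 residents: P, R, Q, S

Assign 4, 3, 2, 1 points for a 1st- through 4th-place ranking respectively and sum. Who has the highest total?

R: 541·3 + 217·4 + 33·2 + 135·3 + 72·2 + 209·3 = 3733
P: 541·1 + 217·2 + 33·3 + 135·4 + 72·1 + 209·4 = 2522
S: 541·4 + 217·1 + 33·4 + 135·2 + 72·4 + 209·1 = 3280
Q: 541·2 + 217·3 + 33·1 + 135·1 + 72·3 + 209·2 = 2535
R has the highest Borda score (3733).

R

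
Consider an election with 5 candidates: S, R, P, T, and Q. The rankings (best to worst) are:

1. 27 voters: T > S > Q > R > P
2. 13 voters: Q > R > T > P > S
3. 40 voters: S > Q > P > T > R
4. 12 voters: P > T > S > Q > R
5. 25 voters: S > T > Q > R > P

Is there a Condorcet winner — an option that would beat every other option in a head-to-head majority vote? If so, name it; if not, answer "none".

S vs R: 104–13 for S.
S vs P: 92–25 for S.
S vs T: 65–52 for S.
S vs Q: 104–13 for S.
S beats every other option head-to-head.

S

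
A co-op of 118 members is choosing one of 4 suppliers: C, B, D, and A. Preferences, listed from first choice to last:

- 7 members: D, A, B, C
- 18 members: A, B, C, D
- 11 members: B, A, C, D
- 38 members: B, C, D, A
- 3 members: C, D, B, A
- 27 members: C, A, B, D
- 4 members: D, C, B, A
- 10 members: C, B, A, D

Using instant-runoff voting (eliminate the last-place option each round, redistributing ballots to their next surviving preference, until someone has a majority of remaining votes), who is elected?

B

Round 1: C 40, B 49, D 11, A 18. Eliminate D.
Round 2: C 44, B 49, A 25. Eliminate A.
Round 3: C 44, B 74. B has a majority.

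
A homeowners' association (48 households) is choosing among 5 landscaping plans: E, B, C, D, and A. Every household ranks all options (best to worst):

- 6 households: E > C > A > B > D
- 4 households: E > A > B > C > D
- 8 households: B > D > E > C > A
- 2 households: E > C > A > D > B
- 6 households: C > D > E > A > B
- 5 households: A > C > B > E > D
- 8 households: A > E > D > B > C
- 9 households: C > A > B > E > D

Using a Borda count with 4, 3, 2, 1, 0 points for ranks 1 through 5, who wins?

E

E: 6·4 + 4·4 + 8·2 + 2·4 + 6·2 + 5·1 + 8·3 + 9·1 = 114
B: 6·1 + 4·2 + 8·4 + 2·0 + 6·0 + 5·2 + 8·1 + 9·2 = 82
C: 6·3 + 4·1 + 8·1 + 2·3 + 6·4 + 5·3 + 8·0 + 9·4 = 111
D: 6·0 + 4·0 + 8·3 + 2·1 + 6·3 + 5·0 + 8·2 + 9·0 = 60
A: 6·2 + 4·3 + 8·0 + 2·2 + 6·1 + 5·4 + 8·4 + 9·3 = 113
E has the highest Borda score (114).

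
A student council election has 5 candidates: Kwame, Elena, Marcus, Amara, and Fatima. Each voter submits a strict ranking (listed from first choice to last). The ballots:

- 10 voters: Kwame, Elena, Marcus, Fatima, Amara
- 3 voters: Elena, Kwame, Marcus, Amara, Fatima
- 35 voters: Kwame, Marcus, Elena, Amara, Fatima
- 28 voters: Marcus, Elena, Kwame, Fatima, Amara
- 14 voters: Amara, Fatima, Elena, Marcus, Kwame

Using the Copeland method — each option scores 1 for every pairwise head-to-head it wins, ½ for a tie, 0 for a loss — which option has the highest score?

Kwame

Kwame: beats Marcus, Amara, and Fatima; ties Elena → score 3.5.
Elena: beats Amara and Fatima; ties Kwame; loses to Marcus → score 2.5.
Marcus: beats Elena, Amara, and Fatima; loses to Kwame → score 3.
Amara: beats Fatima; loses to Kwame, Elena, and Marcus → score 1.
Fatima: loses to Kwame, Elena, Marcus, and Amara → score 0.
Kwame has the best pairwise record.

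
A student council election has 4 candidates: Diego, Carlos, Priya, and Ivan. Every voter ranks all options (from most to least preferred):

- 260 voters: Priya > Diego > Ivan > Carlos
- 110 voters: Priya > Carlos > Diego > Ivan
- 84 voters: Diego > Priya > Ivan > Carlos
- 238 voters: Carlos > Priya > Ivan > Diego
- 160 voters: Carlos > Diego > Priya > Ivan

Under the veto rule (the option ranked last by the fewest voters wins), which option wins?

Last-place votes: Diego 238, Carlos 344, Priya 0, Ivan 270.
Priya is ranked last by the fewest voters, so Priya wins.

Priya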